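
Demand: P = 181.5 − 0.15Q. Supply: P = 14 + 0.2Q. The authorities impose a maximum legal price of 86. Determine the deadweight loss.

2460.36

Competitive equilibrium: 181.5 − 0.15Q = 14 + 0.2Q → Q* = 478.5714, P* = 109.7143.
At the ceiling P = 86, quantity supplied = (86 − 14)/0.2 = 360.
Willingness to pay at Q' = 360: 181.5 − 0.15·360 = 127.5.
ΔQ = 478.5714 − 360 = 118.5714; wedge = 127.5 − 86 = 41.5.
DWL = ½ × 118.5714 × 41.5 = 2460.36.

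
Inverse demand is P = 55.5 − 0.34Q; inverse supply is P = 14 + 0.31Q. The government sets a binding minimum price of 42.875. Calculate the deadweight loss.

231.93

Competitive equilibrium: 55.5 − 0.34Q = 14 + 0.31Q → Q* = 63.8462, P* = 33.7923.
At the floor P = 42.875, quantity demanded = (55.5 − 42.875)/0.34 = 37.1324.
Sellers' marginal cost at Q' = 37.1324: 14 + 0.31·37.1324 = 25.511.
ΔQ = 63.8462 − 37.1324 = 26.7138; wedge = 42.875 − 25.511 = 17.364.
Welfare loss = ½ × 26.7138 × 17.364 = 231.93.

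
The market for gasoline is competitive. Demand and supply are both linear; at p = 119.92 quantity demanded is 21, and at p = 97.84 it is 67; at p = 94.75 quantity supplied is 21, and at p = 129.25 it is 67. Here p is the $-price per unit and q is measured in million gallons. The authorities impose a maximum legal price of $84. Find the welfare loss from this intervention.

Demand slope = (97.84 − 119.92)/(67 − 21) = −0.48, so p = 130 − 0.48q.
Supply slope = (129.25 − 94.75)/(67 − 21) = 0.75, so p = 79 + 0.75q.
Competitive equilibrium: 130 − 0.48q = 79 + 0.75q → q* = 41.4634, p* = 110.0976.
At the ceiling p = 84, quantity supplied = (84 − 79)/0.75 = 6.6667.
Willingness to pay at q' = 6.6667: 130 − 0.48·6.6667 = 126.8.
Δq = 41.4634 − 6.6667 = 34.7967; wedge = 126.8 − 84 = 42.8.
Welfare loss = ½ × 34.7967 × 42.8 = $744.65 million.

$744.65 million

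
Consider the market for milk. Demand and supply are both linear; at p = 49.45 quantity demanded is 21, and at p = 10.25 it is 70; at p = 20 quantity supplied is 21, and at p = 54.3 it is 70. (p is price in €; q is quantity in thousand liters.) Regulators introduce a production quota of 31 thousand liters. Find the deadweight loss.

€69.60 thousand

Demand slope = (10.25 − 49.45)/(70 − 21) = −0.8, so p = 66.25 − 0.8q.
Supply slope = (54.3 − 20)/(70 − 21) = 0.7, so p = 5.3 + 0.7q.
Competitive equilibrium: 66.25 − 0.8q = 5.3 + 0.7q → q* = 40.6333, p* = 33.7433.
At q = 31: demand price = 66.25 − 0.8·31 = 41.45; supply price = 5.3 + 0.7·31 = 27.
Δq = 40.6333 − 31 = 9.6333; wedge = 41.45 − 27 = 14.45.
Deadweight loss = ½ × 9.6333 × 14.45 = €69.60 thousand.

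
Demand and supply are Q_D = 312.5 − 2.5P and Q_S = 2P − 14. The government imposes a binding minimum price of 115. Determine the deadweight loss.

In inverse form: demand P = 125 − 0.4Q, supply P = 7 + 0.5Q.
Competitive equilibrium: 125 − 0.4Q = 7 + 0.5Q → Q* = 131.1111, P* = 72.5556.
At the floor P = 115, quantity demanded = (125 − 115)/0.4 = 25.
Sellers' marginal cost at Q' = 25: 7 + 0.5·25 = 19.5.
ΔQ = 131.1111 − 25 = 106.1111; wedge = 115 − 19.5 = 95.5.
The triangle = ½ × 106.1111 × 95.5 = 5066.81.

5066.81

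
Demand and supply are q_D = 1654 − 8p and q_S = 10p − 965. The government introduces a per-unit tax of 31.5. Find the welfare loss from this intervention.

In inverse form: demand p = 206.75 − 0.125q, supply p = 96.5 + 0.1q.
Competitive equilibrium: 206.75 − 0.125q = 96.5 + 0.1q → q* = 490, p* = 145.5.
With the tax, the buyer price exceeds the seller price by 31.5: (206.75 − 0.125q) − (96.5 + 0.1q) = 31.5 → q' = 350.
Δq = 490 − 350 = 140; the wedge equals the tax, 31.5.
The triangle = ½ × 140 × 31.5 = 2205.

2205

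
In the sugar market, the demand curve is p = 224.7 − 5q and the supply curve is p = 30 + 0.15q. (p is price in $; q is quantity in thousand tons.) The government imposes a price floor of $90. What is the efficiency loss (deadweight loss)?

$304.02 thousand

Competitive equilibrium: 224.7 − 5q = 30 + 0.15q → q* = 37.8058, p* = 35.6709.
At the floor p = 90, quantity demanded = (224.7 − 90)/5 = 26.94.
Sellers' marginal cost at q' = 26.94: 30 + 0.15·26.94 = 34.041.
Δq = 37.8058 − 26.94 = 10.8658; wedge = 90 − 34.041 = 55.959.
DWL = ½ × 10.8658 × 55.959 = $304.02 thousand.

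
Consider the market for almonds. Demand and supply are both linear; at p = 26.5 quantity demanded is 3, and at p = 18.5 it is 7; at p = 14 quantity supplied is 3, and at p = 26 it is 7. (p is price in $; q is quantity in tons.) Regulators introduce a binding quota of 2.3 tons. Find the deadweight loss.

$25.60

Demand slope = (18.5 − 26.5)/(7 − 3) = −2, so p = 32.5 − 2q.
Supply slope = (26 − 14)/(7 − 3) = 3, so p = 5 + 3q.
Competitive equilibrium: 32.5 − 2q = 5 + 3q → q* = 5.5, p* = 21.5.
At q = 2.3: demand price = 32.5 − 2·2.3 = 27.9; supply price = 5 + 3·2.3 = 11.9.
Δq = 5.5 − 2.3 = 3.2; wedge = 27.9 − 11.9 = 16.
The triangle = ½ × 3.2 × 16 = $25.60.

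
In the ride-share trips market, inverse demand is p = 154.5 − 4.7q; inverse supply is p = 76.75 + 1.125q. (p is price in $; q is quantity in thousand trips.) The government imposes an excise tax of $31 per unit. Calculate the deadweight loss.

$82.49 thousand

Competitive equilibrium: 154.5 − 4.7q = 76.75 + 1.125q → q* = 13.3476, p* = 91.7661.
With the tax, the buyer price exceeds the seller price by 31: (154.5 − 4.7q) − (76.75 + 1.125q) = 31 → q' = 8.0258.
Δq = 13.3476 − 8.0258 = 5.3218; the wedge equals the tax, 31.
Deadweight loss = ½ × 5.3218 × 31 = $82.49 thousand.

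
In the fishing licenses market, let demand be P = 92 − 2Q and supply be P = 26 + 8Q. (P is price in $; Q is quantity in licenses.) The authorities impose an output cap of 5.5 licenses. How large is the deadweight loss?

$6.05

Competitive equilibrium: 92 − 2Q = 26 + 8Q → Q* = 6.6, P* = 78.8.
At Q = 5.5: demand price = 92 − 2·5.5 = 81; supply price = 26 + 8·5.5 = 70.
ΔQ = 6.6 − 5.5 = 1.1; wedge = 81 − 70 = 11.
Deadweight loss = ½ × 1.1 × 11 = $6.05.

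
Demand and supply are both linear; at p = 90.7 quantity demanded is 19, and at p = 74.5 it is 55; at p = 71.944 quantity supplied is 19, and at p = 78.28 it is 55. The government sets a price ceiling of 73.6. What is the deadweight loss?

132.21

Demand slope = (74.5 − 90.7)/(55 − 19) = −0.45, so p = 99.25 − 0.45q.
Supply slope = (78.28 − 71.944)/(55 − 19) = 0.176, so p = 68.6 + 0.176q.
Competitive equilibrium: 99.25 − 0.45q = 68.6 + 0.176q → q* = 48.9617, p* = 77.2173.
At the ceiling p = 73.6, quantity supplied = (73.6 − 68.6)/0.176 = 28.4091.
Willingness to pay at q' = 28.4091: 99.25 − 0.45·28.4091 = 86.4659.
Δq = 48.9617 − 28.4091 = 20.5526; wedge = 86.4659 − 73.6 = 12.8659.
Welfare loss = ½ × 20.5526 × 12.8659 = 132.21.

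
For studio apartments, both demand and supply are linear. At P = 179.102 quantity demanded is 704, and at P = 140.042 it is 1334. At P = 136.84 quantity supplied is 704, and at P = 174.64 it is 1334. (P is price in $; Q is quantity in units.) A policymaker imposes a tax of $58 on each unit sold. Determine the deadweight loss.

$13786.89

Demand slope = (140.042 − 179.102)/(1334 − 704) = −0.062, so P = 222.75 − 0.062Q.
Supply slope = (174.64 − 136.84)/(1334 − 704) = 0.06, so P = 94.6 + 0.06Q.
Competitive equilibrium: 222.75 − 0.062Q = 94.6 + 0.06Q → Q* = 1050.40984, P* = 157.62459.
With the tax, the buyer price exceeds the seller price by 58: (222.75 − 0.062Q) − (94.6 + 0.06Q) = 58 → Q' = 575.
ΔQ = 1050.40984 − 575 = 475.40984; the wedge equals the tax, 58.
Deadweight loss = ½ × 475.40984 × 58 = $13786.89.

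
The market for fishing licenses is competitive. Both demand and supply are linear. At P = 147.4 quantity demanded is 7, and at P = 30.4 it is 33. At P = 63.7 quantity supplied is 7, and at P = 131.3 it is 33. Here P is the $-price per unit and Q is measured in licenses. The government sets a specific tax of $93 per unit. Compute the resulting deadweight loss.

$609.08

Demand slope = (30.4 − 147.4)/(33 − 7) = −4.5, so P = 178.9 − 4.5Q.
Supply slope = (131.3 − 63.7)/(33 − 7) = 2.6, so P = 45.5 + 2.6Q.
Competitive equilibrium: 178.9 − 4.5Q = 45.5 + 2.6Q → Q* = 18.7887, P* = 94.3507.
With the tax, the buyer price exceeds the seller price by 93: (178.9 − 4.5Q) − (45.5 + 2.6Q) = 93 → Q' = 5.6901.
ΔQ = 18.7887 − 5.6901 = 13.0986; the wedge equals the tax, 93.
Welfare loss = ½ × 13.0986 × 93 = $609.08.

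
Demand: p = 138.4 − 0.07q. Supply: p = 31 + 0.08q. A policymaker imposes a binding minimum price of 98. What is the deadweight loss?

Competitive equilibrium: 138.4 − 0.07q = 31 + 0.08q → q* = 716, p* = 88.28.
At the floor p = 98, quantity demanded = (138.4 − 98)/0.07 = 577.1429.
Sellers' marginal cost at q' = 577.1429: 31 + 0.08·577.1429 = 77.1714.
Δq = 716 − 577.1429 = 138.8571; wedge = 98 − 77.1714 = 20.8286.
Deadweight loss = ½ × 138.8571 × 20.8286 = 1446.10.

1446.10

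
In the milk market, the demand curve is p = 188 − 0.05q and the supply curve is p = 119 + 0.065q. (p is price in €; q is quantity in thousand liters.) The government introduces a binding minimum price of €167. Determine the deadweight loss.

€1863 thousand

Competitive equilibrium: 188 − 0.05q = 119 + 0.065q → q* = 600, p* = 158.
At the floor p = 167, quantity demanded = (188 − 167)/0.05 = 420.
Sellers' marginal cost at q' = 420: 119 + 0.065·420 = 146.3.
Δq = 600 − 420 = 180; wedge = 167 − 146.3 = 20.7.
The triangle = ½ × 180 × 20.7 = €1863 thousand.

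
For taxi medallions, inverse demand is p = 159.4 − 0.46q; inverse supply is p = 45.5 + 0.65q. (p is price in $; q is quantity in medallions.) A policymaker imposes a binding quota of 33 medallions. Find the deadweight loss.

Competitive equilibrium: 159.4 − 0.46q = 45.5 + 0.65q → q* = 102.6126, p* = 112.1982.
At q = 33: demand price = 159.4 − 0.46·33 = 144.22; supply price = 45.5 + 0.65·33 = 66.95.
Δq = 102.6126 − 33 = 69.6126; wedge = 144.22 − 66.95 = 77.27.
DWL = ½ × 69.6126 × 77.27 = $2689.48.

$2689.48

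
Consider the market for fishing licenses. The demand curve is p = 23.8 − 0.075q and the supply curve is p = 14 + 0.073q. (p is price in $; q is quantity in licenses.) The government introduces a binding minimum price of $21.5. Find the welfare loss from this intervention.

$93.52

Competitive equilibrium: 23.8 − 0.075q = 14 + 0.073q → q* = 66.2162, p* = 18.8338.
At the floor p = 21.5, quantity demanded = (23.8 − 21.5)/0.075 = 30.6667.
Sellers' marginal cost at q' = 30.6667: 14 + 0.073·30.6667 = 16.2387.
Δq = 66.2162 − 30.6667 = 35.5495; wedge = 21.5 − 16.2387 = 5.2613.
The triangle = ½ × 35.5495 × 5.2613 = $93.52.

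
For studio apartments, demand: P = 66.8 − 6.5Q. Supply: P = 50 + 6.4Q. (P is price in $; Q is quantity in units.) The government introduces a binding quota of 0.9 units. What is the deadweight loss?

$1.04

Competitive equilibrium: 66.8 − 6.5Q = 50 + 6.4Q → Q* = 1.3023, P* = 58.3349.
At Q = 0.9: demand price = 66.8 − 6.5·0.9 = 60.95; supply price = 50 + 6.4·0.9 = 55.76.
ΔQ = 1.3023 − 0.9 = 0.4023; wedge = 60.95 − 55.76 = 5.19.
Deadweight loss = ½ × 0.4023 × 5.19 = $1.04.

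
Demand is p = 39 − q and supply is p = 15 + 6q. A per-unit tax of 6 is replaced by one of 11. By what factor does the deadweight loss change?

Competitive equilibrium: 39 − q = 15 + 6q → q* = 3.4286, p* = 35.5714.
For a per-unit tax t: Δq = t/7, so DWL = ½·t·(t/7) = t²/14.
At t = 6: DWL = 2.571. At t = 11: DWL = 8.643.
Ratio = (11/6)² = 3.361.

3.361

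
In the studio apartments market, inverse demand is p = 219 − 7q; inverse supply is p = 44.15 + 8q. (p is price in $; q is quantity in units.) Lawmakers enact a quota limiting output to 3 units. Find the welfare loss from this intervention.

Competitive equilibrium: 219 − 7q = 44.15 + 8q → q* = 11.65667, p* = 137.40333.
At q = 3: demand price = 219 − 7·3 = 198; supply price = 44.15 + 8·3 = 68.15.
Δq = 11.65667 − 3 = 8.65667; wedge = 198 − 68.15 = 129.85.
Welfare loss = ½ × 8.65667 × 129.85 = $562.03.

$562.03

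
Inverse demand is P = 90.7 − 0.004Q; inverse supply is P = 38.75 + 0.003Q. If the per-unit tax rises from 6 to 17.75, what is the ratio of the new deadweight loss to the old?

Competitive equilibrium: 90.7 − 0.004Q = 38.75 + 0.003Q → Q* = 7421.4286, P* = 61.0143.
For a per-unit tax t: ΔQ = t/0.007, so DWL = ½·t·(t/0.007) = t²/0.014.
At t = 6: DWL = 2571.429. At t = 17.75: DWL = 22504.464.
Ratio = (17.75/6)² = 8.752.

8.752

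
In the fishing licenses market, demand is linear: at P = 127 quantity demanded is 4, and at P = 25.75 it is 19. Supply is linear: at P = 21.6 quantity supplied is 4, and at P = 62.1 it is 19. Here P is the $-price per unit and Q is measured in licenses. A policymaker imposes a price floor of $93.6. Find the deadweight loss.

Demand slope = (25.75 − 127)/(19 − 4) = −6.75, so P = 154 − 6.75Q.
Supply slope = (62.1 − 21.6)/(19 − 4) = 2.7, so P = 10.8 + 2.7Q.
Competitive equilibrium: 154 − 6.75Q = 10.8 + 2.7Q → Q* = 15.1534, P* = 51.7143.
At the floor P = 93.6, quantity demanded = (154 − 93.6)/6.75 = 8.9481.
Sellers' marginal cost at Q' = 8.9481: 10.8 + 2.7·8.9481 = 34.9599.
ΔQ = 15.1534 − 8.9481 = 6.2053; wedge = 93.6 − 34.9599 = 58.6401.
DWL = ½ × 6.2053 × 58.6401 = $181.94.

$181.94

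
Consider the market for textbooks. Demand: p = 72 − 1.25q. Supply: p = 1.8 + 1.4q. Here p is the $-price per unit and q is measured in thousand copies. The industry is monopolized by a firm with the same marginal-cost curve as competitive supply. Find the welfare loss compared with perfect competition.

Competitive equilibrium: 72 − 1.25q = 1.8 + 1.4q → q* = 26.4906, p* = 38.8868.
Marginal revenue: MR = 72 − 2.5q. Set MR = MC: 72 − 2.5q = 1.8 + 1.4q → q_m = 18.
Price p_m = 72 − 1.25·18 = 49.5; MC(q_m) = 1.8 + 1.4·18 = 27.
Competitive q* = 26.4906, so Δq = 8.4906; wedge = 49.5 − 27 = 22.5.
The triangle = ½ × 8.4906 × 22.5 = $95.52 thousand.

$95.52 thousand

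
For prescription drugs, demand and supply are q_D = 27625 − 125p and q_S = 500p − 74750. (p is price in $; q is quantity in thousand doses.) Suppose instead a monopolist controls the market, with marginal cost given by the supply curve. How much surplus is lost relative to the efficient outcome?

In inverse form: demand p = 221 − 0.008q, supply p = 149.5 + 0.002q.
Competitive equilibrium: 221 − 0.008q = 149.5 + 0.002q → q* = 7150, p* = 163.8.
Marginal revenue: MR = 221 − 0.016q. Set MR = MC: 221 − 0.016q = 149.5 + 0.002q → q_m = 3972.22222.
Price p_m = 221 − 0.008·3972.22222 = 189.22222; MC(q_m) = 149.5 + 0.002·3972.22222 = 157.44444.
Competitive q* = 7150, so Δq = 3177.77778; wedge = 189.22222 − 157.44444 = 31.77778.
DWL = ½ × 3177.77778 × 31.77778 = $50491.36 thousand.

$50491.36 thousand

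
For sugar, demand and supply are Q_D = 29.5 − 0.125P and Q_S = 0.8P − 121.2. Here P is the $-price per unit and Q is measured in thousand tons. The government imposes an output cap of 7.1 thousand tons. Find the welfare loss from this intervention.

$19.16 thousand

In inverse form: demand P = 236 − 8Q, supply P = 151.5 + 1.25Q.
Competitive equilibrium: 236 − 8Q = 151.5 + 1.25Q → Q* = 9.1351, P* = 162.9189.
At Q = 7.1: demand price = 236 − 8·7.1 = 179.2; supply price = 151.5 + 1.25·7.1 = 160.375.
ΔQ = 9.1351 − 7.1 = 2.0351; wedge = 179.2 − 160.375 = 18.825.
Deadweight loss = ½ × 2.0351 × 18.825 = $19.16 thousand.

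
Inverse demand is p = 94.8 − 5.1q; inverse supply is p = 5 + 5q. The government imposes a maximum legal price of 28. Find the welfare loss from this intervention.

92.99

Competitive equilibrium: 94.8 − 5.1q = 5 + 5q → q* = 8.8911, p* = 49.4554.
At the ceiling p = 28, quantity supplied = (28 − 5)/5 = 4.6.
Willingness to pay at q' = 4.6: 94.8 − 5.1·4.6 = 71.34.
Δq = 8.8911 − 4.6 = 4.2911; wedge = 71.34 − 28 = 43.34.
The triangle = ½ × 4.2911 × 43.34 = 92.99.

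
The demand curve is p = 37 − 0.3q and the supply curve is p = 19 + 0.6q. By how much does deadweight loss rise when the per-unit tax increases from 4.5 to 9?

Competitive equilibrium: 37 − 0.3q = 19 + 0.6q → q* = 20, p* = 31.
For a per-unit tax t: Δq = t/0.9, so DWL = ½·t·(t/0.9) = t²/1.8.
At t = 4.5: DWL = 11.25. At t = 9: DWL = 45.
Increase = 45 − 11.25 = 33.75.

33.75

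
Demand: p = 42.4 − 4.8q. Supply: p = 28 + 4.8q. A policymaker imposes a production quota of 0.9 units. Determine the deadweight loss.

Competitive equilibrium: 42.4 − 4.8q = 28 + 4.8q → q* = 1.5, p* = 35.2.
At q = 0.9: demand price = 42.4 − 4.8·0.9 = 38.08; supply price = 28 + 4.8·0.9 = 32.32.
Δq = 1.5 − 0.9 = 0.6; wedge = 38.08 − 32.32 = 5.76.
Deadweight loss = ½ × 0.6 × 5.76 = 1.728.

1.728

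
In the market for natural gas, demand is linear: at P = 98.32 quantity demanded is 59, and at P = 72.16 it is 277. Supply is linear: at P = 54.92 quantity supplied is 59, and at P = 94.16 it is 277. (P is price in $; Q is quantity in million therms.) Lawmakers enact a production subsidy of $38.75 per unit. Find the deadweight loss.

Demand slope = (72.16 − 98.32)/(277 − 59) = −0.12, so P = 105.4 − 0.12Q.
Supply slope = (94.16 − 54.92)/(277 − 59) = 0.18, so P = 44.3 + 0.18Q.
Competitive equilibrium: 105.4 − 0.12Q = 44.3 + 0.18Q → Q* = 203.6667, P* = 80.96.
The subsidy lowers effective supply by 38.75: P = 5.55 + 0.18Q.
New quantity: 105.4 − 0.12Q = 5.55 + 0.18Q → Q' = 332.8333.
Overproduction ΔQ = 332.8333 − 203.6667 = 129.1666; wedge = subsidy = 38.75.
Deadweight loss = ½ × 129.1666 × 38.75 = $2502.60 million.

$2502.60 million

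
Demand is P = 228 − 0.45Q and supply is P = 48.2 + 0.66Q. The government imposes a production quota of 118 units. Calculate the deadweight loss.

Competitive equilibrium: 228 − 0.45Q = 48.2 + 0.66Q → Q* = 161.982, P* = 155.1081.
At Q = 118: demand price = 228 − 0.45·118 = 174.9; supply price = 48.2 + 0.66·118 = 126.08.
ΔQ = 161.982 − 118 = 43.982; wedge = 174.9 − 126.08 = 48.82.
Deadweight loss = ½ × 43.982 × 48.82 = 1073.60.

1073.60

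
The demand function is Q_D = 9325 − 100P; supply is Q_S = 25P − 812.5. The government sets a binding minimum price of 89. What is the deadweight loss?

15602.50

In inverse form: demand P = 93.25 − 0.01Q, supply P = 32.5 + 0.04Q.
Competitive equilibrium: 93.25 − 0.01Q = 32.5 + 0.04Q → Q* = 1215, P* = 81.1.
At the floor P = 89, quantity demanded = (93.25 − 89)/0.01 = 425.
Sellers' marginal cost at Q' = 425: 32.5 + 0.04·425 = 49.5.
ΔQ = 1215 − 425 = 790; wedge = 89 − 49.5 = 39.5.
Welfare loss = ½ × 790 × 39.5 = 15602.50.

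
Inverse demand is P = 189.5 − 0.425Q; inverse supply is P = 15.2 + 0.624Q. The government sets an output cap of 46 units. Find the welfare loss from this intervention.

7572.73

Competitive equilibrium: 189.5 − 0.425Q = 15.2 + 0.624Q → Q* = 166.1582, P* = 118.8827.
At Q = 46: demand price = 189.5 − 0.425·46 = 169.95; supply price = 15.2 + 0.624·46 = 43.904.
ΔQ = 166.1582 − 46 = 120.1582; wedge = 169.95 − 43.904 = 126.046.
Welfare loss = ½ × 120.1582 × 126.046 = 7572.73.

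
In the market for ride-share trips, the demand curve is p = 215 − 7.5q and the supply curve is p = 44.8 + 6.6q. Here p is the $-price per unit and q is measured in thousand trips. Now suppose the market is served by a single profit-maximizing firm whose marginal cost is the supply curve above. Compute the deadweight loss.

Competitive equilibrium: 215 − 7.5q = 44.8 + 6.6q → q* = 12.0709, p* = 124.4681.
Marginal revenue: MR = 215 − 15q. Set MR = MC: 215 − 15q = 44.8 + 6.6q → q_m = 7.8796.
Price p_m = 215 − 7.5·7.8796 = 155.903; MC(q_m) = 44.8 + 6.6·7.8796 = 96.8054.
Competitive q* = 12.0709, so Δq = 4.1913; wedge = 155.903 − 96.8054 = 59.0976.
The triangle = ½ × 4.1913 × 59.0976 = $123.85 thousand.

$123.85 thousand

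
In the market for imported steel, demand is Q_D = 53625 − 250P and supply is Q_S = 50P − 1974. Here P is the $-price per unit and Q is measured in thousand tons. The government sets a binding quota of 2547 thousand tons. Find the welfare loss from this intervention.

In inverse form: demand P = 214.5 − 0.004Q, supply P = 39.48 + 0.02Q.
Competitive equilibrium: 214.5 − 0.004Q = 39.48 + 0.02Q → Q* = 7292.5, P* = 185.33.
At Q = 2547: demand price = 214.5 − 0.004·2547 = 204.312; supply price = 39.48 + 0.02·2547 = 90.42.
ΔQ = 7292.5 − 2547 = 4745.5; wedge = 204.312 − 90.42 = 113.892.
Welfare loss = ½ × 4745.5 × 113.892 = $270237.243 thousand.

$270237.243 thousand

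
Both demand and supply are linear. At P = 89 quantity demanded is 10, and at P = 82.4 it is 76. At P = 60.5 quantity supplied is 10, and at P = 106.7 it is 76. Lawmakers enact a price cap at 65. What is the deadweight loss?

Demand slope = (82.4 − 89)/(76 − 10) = −0.1, so P = 90 − 0.1Q.
Supply slope = (106.7 − 60.5)/(76 − 10) = 0.7, so P = 53.5 + 0.7Q.
Competitive equilibrium: 90 − 0.1Q = 53.5 + 0.7Q → Q* = 45.625, P* = 85.4375.
At the ceiling P = 65, quantity supplied = (65 − 53.5)/0.7 = 16.4286.
Willingness to pay at Q' = 16.4286: 90 − 0.1·16.4286 = 88.3571.
ΔQ = 45.625 − 16.4286 = 29.1964; wedge = 88.3571 − 65 = 23.3571.
The triangle = ½ × 29.1964 × 23.3571 = 340.97.

340.97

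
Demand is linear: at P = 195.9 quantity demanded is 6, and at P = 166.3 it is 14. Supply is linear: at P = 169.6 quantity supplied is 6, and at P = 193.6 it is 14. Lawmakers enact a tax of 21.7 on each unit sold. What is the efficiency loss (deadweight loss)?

35.14

Demand slope = (166.3 − 195.9)/(14 − 6) = −3.7, so P = 218.1 − 3.7Q.
Supply slope = (193.6 − 169.6)/(14 − 6) = 3, so P = 151.6 + 3Q.
Competitive equilibrium: 218.1 − 3.7Q = 151.6 + 3Q → Q* = 9.9254, P* = 181.3761.
With the tax, the buyer price exceeds the seller price by 21.7: (218.1 − 3.7Q) − (151.6 + 3Q) = 21.7 → Q' = 6.6866.
ΔQ = 9.9254 − 6.6866 = 3.2388; the wedge equals the tax, 21.7.
DWL = ½ × 3.2388 × 21.7 = 35.14.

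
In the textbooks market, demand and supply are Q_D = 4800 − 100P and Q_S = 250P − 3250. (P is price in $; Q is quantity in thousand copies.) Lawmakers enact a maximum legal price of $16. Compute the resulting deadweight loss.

$21437.50 thousand

In inverse form: demand P = 48 − 0.01Q, supply P = 13 + 0.004Q.
Competitive equilibrium: 48 − 0.01Q = 13 + 0.004Q → Q* = 2500, P* = 23.
At the ceiling P = 16, quantity supplied = (16 − 13)/0.004 = 750.
Willingness to pay at Q' = 750: 48 − 0.01·750 = 40.5.
ΔQ = 2500 − 750 = 1750; wedge = 40.5 − 16 = 24.5.
The triangle = ½ × 1750 × 24.5 = $21437.50 thousand.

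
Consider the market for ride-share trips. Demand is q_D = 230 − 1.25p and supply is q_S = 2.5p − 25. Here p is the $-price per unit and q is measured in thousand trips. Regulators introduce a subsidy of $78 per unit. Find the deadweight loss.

$2535 thousand

In inverse form: demand p = 184 − 0.8q, supply p = 10 + 0.4q.
Competitive equilibrium: 184 − 0.8q = 10 + 0.4q → q* = 145, p* = 68.
The subsidy lowers effective supply by 78: p = 0.4q − 68.
New quantity: 184 − 0.8q = 0.4q − 68 → q' = 210.
Overproduction Δq = 210 − 145 = 65; wedge = subsidy = 78.
DWL = ½ × 65 × 78 = $2535 thousand.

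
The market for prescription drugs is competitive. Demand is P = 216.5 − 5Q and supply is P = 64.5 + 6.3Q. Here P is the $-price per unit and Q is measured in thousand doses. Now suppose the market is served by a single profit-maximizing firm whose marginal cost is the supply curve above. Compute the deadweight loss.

Competitive equilibrium: 216.5 − 5Q = 64.5 + 6.3Q → Q* = 13.4513, P* = 149.2434.
Marginal revenue: MR = 216.5 − 10Q. Set MR = MC: 216.5 − 10Q = 64.5 + 6.3Q → Q_m = 9.3252.
Price P_m = 216.5 − 5·9.3252 = 169.874; MC(Q_m) = 64.5 + 6.3·9.3252 = 123.2488.
Competitive Q* = 13.4513, so ΔQ = 4.1261; wedge = 169.874 − 123.2488 = 46.6252.
Welfare loss = ½ × 4.1261 × 46.6252 = $96.19 thousand.

$96.19 thousand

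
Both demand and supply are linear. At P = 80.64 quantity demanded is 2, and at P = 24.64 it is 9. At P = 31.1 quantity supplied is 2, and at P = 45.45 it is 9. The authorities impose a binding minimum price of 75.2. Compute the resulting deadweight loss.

90.74

Demand slope = (24.64 − 80.64)/(9 − 2) = −8, so P = 96.64 − 8Q.
Supply slope = (45.45 − 31.1)/(9 − 2) = 2.05, so P = 27 + 2.05Q.
Competitive equilibrium: 96.64 − 8Q = 27 + 2.05Q → Q* = 6.9294, P* = 41.2052.
At the floor P = 75.2, quantity demanded = (96.64 − 75.2)/8 = 2.68.
Sellers' marginal cost at Q' = 2.68: 27 + 2.05·2.68 = 32.494.
ΔQ = 6.9294 − 2.68 = 4.2494; wedge = 75.2 − 32.494 = 42.706.
Deadweight loss = ½ × 4.2494 × 42.706 = 90.74.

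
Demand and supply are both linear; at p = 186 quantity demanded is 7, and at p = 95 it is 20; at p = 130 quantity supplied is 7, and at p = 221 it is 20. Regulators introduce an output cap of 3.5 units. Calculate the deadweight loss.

393.75

Demand slope = (95 − 186)/(20 − 7) = −7, so p = 235 − 7q.
Supply slope = (221 − 130)/(20 − 7) = 7, so p = 81 + 7q.
Competitive equilibrium: 235 − 7q = 81 + 7q → q* = 11, p* = 158.
At q = 3.5: demand price = 235 − 7·3.5 = 210.5; supply price = 81 + 7·3.5 = 105.5.
Δq = 11 − 3.5 = 7.5; wedge = 210.5 − 105.5 = 105.
Deadweight loss = ½ × 7.5 × 105 = 393.75.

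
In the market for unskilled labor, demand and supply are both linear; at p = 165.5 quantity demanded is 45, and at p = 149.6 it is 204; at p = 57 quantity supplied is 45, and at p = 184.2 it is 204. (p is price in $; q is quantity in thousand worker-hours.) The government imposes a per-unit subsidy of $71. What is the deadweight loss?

Demand slope = (149.6 − 165.5)/(204 − 45) = −0.1, so p = 170 − 0.1q.
Supply slope = (184.2 − 57)/(204 − 45) = 0.8, so p = 21 + 0.8q.
Competitive equilibrium: 170 − 0.1q = 21 + 0.8q → q* = 165.55556, p* = 153.44444.
The subsidy lowers effective supply by 71: p = 0.8q − 50.
New quantity: 170 − 0.1q = 0.8q − 50 → q' = 244.44444.
Overproduction Δq = 244.44444 − 165.55556 = 78.88888; wedge = subsidy = 71.
Welfare loss = ½ × 78.88888 × 71 = $2800.56 thousand.

$2800.56 thousand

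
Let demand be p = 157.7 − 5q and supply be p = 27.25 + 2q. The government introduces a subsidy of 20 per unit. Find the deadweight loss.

Competitive equilibrium: 157.7 − 5q = 27.25 + 2q → q* = 18.6357, p* = 64.5214.
The subsidy lowers effective supply by 20: p = 7.25 + 2q.
New quantity: 157.7 − 5q = 7.25 + 2q → q' = 21.4929.
Overproduction Δq = 21.4929 − 18.6357 = 2.8572; wedge = subsidy = 20.
DWL = ½ × 2.8572 × 20 = 28.57.

28.57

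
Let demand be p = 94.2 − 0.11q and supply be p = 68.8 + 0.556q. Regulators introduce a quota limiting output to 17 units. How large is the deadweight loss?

Competitive equilibrium: 94.2 − 0.11q = 68.8 + 0.556q → q* = 38.1381, p* = 90.0048.
At q = 17: demand price = 94.2 − 0.11·17 = 92.33; supply price = 68.8 + 0.556·17 = 78.252.
Δq = 38.1381 − 17 = 21.1381; wedge = 92.33 − 78.252 = 14.078.
DWL = ½ × 21.1381 × 14.078 = 148.79.

148.79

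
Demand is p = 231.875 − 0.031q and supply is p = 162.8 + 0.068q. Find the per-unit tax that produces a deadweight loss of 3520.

Competitive equilibrium: 231.875 − 0.031q = 162.8 + 0.068q → q* = 697.7273, p* = 210.2455.
A tax t gives Δq = t/0.099 and wedge t, so DWL = t²/0.198.
t²/0.198 = 3520 → t² = 696.96 → t = 26.4.

26.4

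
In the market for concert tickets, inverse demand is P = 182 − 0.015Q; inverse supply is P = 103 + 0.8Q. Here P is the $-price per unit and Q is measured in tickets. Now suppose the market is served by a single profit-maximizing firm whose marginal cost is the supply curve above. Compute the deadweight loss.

Competitive equilibrium: 182 − 0.015Q = 103 + 0.8Q → Q* = 96.9325, P* = 180.546.
Marginal revenue: MR = 182 − 0.03Q. Set MR = MC: 182 − 0.03Q = 103 + 0.8Q → Q_m = 95.1807.
Price P_m = 182 − 0.015·95.1807 = 180.5723; MC(Q_m) = 103 + 0.8·95.1807 = 179.1446.
Competitive Q* = 96.9325, so ΔQ = 1.7518; wedge = 180.5723 − 179.1446 = 1.4277.
DWL = ½ × 1.7518 × 1.4277 = $1.25.

$1.25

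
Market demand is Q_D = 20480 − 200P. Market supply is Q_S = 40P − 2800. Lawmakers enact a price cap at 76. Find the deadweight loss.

In inverse form: demand P = 102.4 − 0.005Q, supply P = 70 + 0.025Q.
Competitive equilibrium: 102.4 − 0.005Q = 70 + 0.025Q → Q* = 1080, P* = 97.
At the ceiling P = 76, quantity supplied = (76 − 70)/0.025 = 240.
Willingness to pay at Q' = 240: 102.4 − 0.005·240 = 101.2.
ΔQ = 1080 − 240 = 840; wedge = 101.2 − 76 = 25.2.
The triangle = ½ × 840 × 25.2 = 10584.

10584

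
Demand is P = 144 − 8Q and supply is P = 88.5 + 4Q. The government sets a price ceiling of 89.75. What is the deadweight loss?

Competitive equilibrium: 144 − 8Q = 88.5 + 4Q → Q* = 4.625, P* = 107.
At the ceiling P = 89.75, quantity supplied = (89.75 − 88.5)/4 = 0.3125.
Willingness to pay at Q' = 0.3125: 144 − 8·0.3125 = 141.5.
ΔQ = 4.625 − 0.3125 = 4.3125; wedge = 141.5 − 89.75 = 51.75.
Deadweight loss = ½ × 4.3125 × 51.75 = 111.59.

111.59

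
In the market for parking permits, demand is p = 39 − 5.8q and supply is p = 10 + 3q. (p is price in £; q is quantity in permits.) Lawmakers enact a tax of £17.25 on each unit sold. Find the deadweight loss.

Competitive equilibrium: 39 − 5.8q = 10 + 3q → q* = 3.2955, p* = 19.8864.
With the tax, the buyer price exceeds the seller price by 17.25: (39 − 5.8q) − (10 + 3q) = 17.25 → q' = 1.3352.
Δq = 3.2955 − 1.3352 = 1.9603; the wedge equals the tax, 17.25.
DWL = ½ × 1.9603 × 17.25 = £16.91.

£16.91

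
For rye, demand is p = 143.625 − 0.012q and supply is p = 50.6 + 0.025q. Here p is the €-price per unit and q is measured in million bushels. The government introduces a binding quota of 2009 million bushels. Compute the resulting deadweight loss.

Competitive equilibrium: 143.625 − 0.012q = 50.6 + 0.025q → q* = 2514.1892, p* = 113.4547.
At q = 2009: demand price = 143.625 − 0.012·2009 = 119.517; supply price = 50.6 + 0.025·2009 = 100.825.
Δq = 2514.1892 − 2009 = 505.1892; wedge = 119.517 − 100.825 = 18.692.
DWL = ½ × 505.1892 × 18.692 = €4721.50 million.

€4721.50 million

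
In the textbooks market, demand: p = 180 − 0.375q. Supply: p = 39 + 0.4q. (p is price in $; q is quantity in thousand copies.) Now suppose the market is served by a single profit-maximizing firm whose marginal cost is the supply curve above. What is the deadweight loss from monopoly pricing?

Competitive equilibrium: 180 − 0.375q = 39 + 0.4q → q* = 181.9355, p* = 111.7742.
Marginal revenue: MR = 180 − 0.75q. Set MR = MC: 180 − 0.75q = 39 + 0.4q → q_m = 122.6087.
Price p_m = 180 − 0.375·122.6087 = 134.0217; MC(q_m) = 39 + 0.4·122.6087 = 88.0435.
Competitive q* = 181.9355, so Δq = 59.3268; wedge = 134.0217 − 88.0435 = 45.9782.
Welfare loss = ½ × 59.3268 × 45.9782 = $1363.87 thousand.

$1363.87 thousand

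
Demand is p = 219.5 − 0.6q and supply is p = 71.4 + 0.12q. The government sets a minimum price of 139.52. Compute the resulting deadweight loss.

1886.74

Competitive equilibrium: 219.5 − 0.6q = 71.4 + 0.12q → q* = 205.6944, p* = 96.0833.
At the floor p = 139.52, quantity demanded = (219.5 − 139.52)/0.6 = 133.3.
Sellers' marginal cost at q' = 133.3: 71.4 + 0.12·133.3 = 87.396.
Δq = 205.6944 − 133.3 = 72.3944; wedge = 139.52 − 87.396 = 52.124.
DWL = ½ × 72.3944 × 52.124 = 1886.74.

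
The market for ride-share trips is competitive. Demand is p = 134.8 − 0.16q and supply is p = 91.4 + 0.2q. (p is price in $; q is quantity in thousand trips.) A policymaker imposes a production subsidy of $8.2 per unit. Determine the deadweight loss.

Competitive equilibrium: 134.8 − 0.16q = 91.4 + 0.2q → q* = 120.5556, p* = 115.5111.
The subsidy lowers effective supply by 8.2: p = 83.2 + 0.2q.
New quantity: 134.8 − 0.16q = 83.2 + 0.2q → q' = 143.3333.
Overproduction Δq = 143.3333 − 120.5556 = 22.7777; wedge = subsidy = 8.2.
DWL = ½ × 22.7777 × 8.2 = $93.39 thousand.

$93.39 thousand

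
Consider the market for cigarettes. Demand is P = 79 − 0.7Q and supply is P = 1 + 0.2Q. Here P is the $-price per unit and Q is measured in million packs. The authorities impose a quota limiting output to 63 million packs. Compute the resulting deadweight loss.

$252.05 million

Competitive equilibrium: 79 − 0.7Q = 1 + 0.2Q → Q* = 86.6667, P* = 18.3333.
At Q = 63: demand price = 79 − 0.7·63 = 34.9; supply price = 1 + 0.2·63 = 13.6.
ΔQ = 86.6667 − 63 = 23.6667; wedge = 34.9 − 13.6 = 21.3.
The triangle = ½ × 23.6667 × 21.3 = $252.05 million.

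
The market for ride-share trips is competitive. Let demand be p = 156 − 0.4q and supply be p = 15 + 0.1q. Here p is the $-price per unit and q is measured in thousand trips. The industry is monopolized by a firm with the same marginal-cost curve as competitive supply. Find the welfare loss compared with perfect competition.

$3927.11 thousand

Competitive equilibrium: 156 − 0.4q = 15 + 0.1q → q* = 282, p* = 43.2.
Marginal revenue: MR = 156 − 0.8q. Set MR = MC: 156 − 0.8q = 15 + 0.1q → q_m = 156.6667.
Price p_m = 156 − 0.4·156.6667 = 93.3333; MC(q_m) = 15 + 0.1·156.6667 = 30.6667.
Competitive q* = 282, so Δq = 125.3333; wedge = 93.3333 − 30.6667 = 62.6666.
Welfare loss = ½ × 125.3333 × 62.6666 = $3927.11 thousand.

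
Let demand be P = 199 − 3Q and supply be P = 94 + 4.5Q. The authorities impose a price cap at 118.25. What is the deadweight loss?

278.07

Competitive equilibrium: 199 − 3Q = 94 + 4.5Q → Q* = 14, P* = 157.
At the ceiling P = 118.25, quantity supplied = (118.25 − 94)/4.5 = 5.3889.
Willingness to pay at Q' = 5.3889: 199 − 3·5.3889 = 182.8333.
ΔQ = 14 − 5.3889 = 8.6111; wedge = 182.8333 − 118.25 = 64.5833.
Welfare loss = ½ × 8.6111 × 64.5833 = 278.07.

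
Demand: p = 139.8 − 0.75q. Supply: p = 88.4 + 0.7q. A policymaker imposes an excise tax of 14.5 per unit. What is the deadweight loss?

72.50

Competitive equilibrium: 139.8 − 0.75q = 88.4 + 0.7q → q* = 35.4483, p* = 113.2138.
With the tax, the buyer price exceeds the seller price by 14.5: (139.8 − 0.75q) − (88.4 + 0.7q) = 14.5 → q' = 25.4483.
Δq = 35.4483 − 25.4483 = 10; the wedge equals the tax, 14.5.
DWL = ½ × 10 × 14.5 = 72.50.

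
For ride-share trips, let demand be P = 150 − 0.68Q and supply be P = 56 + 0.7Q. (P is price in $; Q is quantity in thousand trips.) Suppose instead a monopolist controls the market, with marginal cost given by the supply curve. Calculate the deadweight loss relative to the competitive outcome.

Competitive equilibrium: 150 − 0.68Q = 56 + 0.7Q → Q* = 68.1159, P* = 103.6812.
Marginal revenue: MR = 150 − 1.36Q. Set MR = MC: 150 − 1.36Q = 56 + 0.7Q → Q_m = 45.6311.
Price P_m = 150 − 0.68·45.6311 = 118.9709; MC(Q_m) = 56 + 0.7·45.6311 = 87.9418.
Competitive Q* = 68.1159, so ΔQ = 22.4848; wedge = 118.9709 − 87.9418 = 31.0291.
DWL = ½ × 22.4848 × 31.0291 = $348.84 thousand.

$348.84 thousand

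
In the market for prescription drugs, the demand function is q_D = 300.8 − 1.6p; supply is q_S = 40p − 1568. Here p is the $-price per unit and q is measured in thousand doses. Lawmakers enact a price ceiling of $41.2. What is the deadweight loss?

$7207.88 thousand

In inverse form: demand p = 188 − 0.625q, supply p = 39.2 + 0.025q.
Competitive equilibrium: 188 − 0.625q = 39.2 + 0.025q → q* = 228.9231, p* = 44.9231.
At the ceiling p = 41.2, quantity supplied = (41.2 − 39.2)/0.025 = 80.
Willingness to pay at q' = 80: 188 − 0.625·80 = 138.
Δq = 228.9231 − 80 = 148.9231; wedge = 138 − 41.2 = 96.8.
Welfare loss = ½ × 148.9231 × 96.8 = $7207.88 thousand.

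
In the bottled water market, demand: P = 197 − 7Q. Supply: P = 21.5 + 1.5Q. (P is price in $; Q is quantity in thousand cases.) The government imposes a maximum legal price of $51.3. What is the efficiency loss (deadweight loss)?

$2.59 thousand

Competitive equilibrium: 197 − 7Q = 21.5 + 1.5Q → Q* = 20.6471, P* = 52.4706.
At the ceiling P = 51.3, quantity supplied = (51.3 − 21.5)/1.5 = 19.8667.
Willingness to pay at Q' = 19.8667: 197 − 7·19.8667 = 57.9331.
ΔQ = 20.6471 − 19.8667 = 0.7804; wedge = 57.9331 − 51.3 = 6.6331.
Welfare loss = ½ × 0.7804 × 6.6331 = $2.59 thousand.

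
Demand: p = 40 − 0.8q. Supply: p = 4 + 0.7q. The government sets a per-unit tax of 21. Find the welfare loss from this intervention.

Competitive equilibrium: 40 − 0.8q = 4 + 0.7q → q* = 24, p* = 20.8.
With the tax, the buyer price exceeds the seller price by 21: (40 − 0.8q) − (4 + 0.7q) = 21 → q' = 10.
Δq = 24 − 10 = 14; the wedge equals the tax, 21.
Welfare loss = ½ × 14 × 21 = 147.

147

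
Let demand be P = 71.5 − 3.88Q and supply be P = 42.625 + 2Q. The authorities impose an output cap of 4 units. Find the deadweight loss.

Competitive equilibrium: 71.5 − 3.88Q = 42.625 + 2Q → Q* = 4.9107, P* = 52.4464.
At Q = 4: demand price = 71.5 − 3.88·4 = 55.98; supply price = 42.625 + 2·4 = 50.625.
ΔQ = 4.9107 − 4 = 0.9107; wedge = 55.98 − 50.625 = 5.355.
The triangle = ½ × 0.9107 × 5.355 = 2.44.

2.44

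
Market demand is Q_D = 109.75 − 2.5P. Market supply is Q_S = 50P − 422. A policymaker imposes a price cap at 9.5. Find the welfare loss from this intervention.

207.43

In inverse form: demand P = 43.9 − 0.4Q, supply P = 8.44 + 0.02Q.
Competitive equilibrium: 43.9 − 0.4Q = 8.44 + 0.02Q → Q* = 84.4286, P* = 10.1286.
At the ceiling P = 9.5, quantity supplied = (9.5 − 8.44)/0.02 = 53.
Willingness to pay at Q' = 53: 43.9 − 0.4·53 = 22.7.
ΔQ = 84.4286 − 53 = 31.4286; wedge = 22.7 − 9.5 = 13.2.
Deadweight loss = ½ × 31.4286 × 13.2 = 207.43.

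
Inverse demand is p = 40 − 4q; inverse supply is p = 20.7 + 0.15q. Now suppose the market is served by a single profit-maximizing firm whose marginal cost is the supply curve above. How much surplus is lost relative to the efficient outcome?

Competitive equilibrium: 40 − 4q = 20.7 + 0.15q → q* = 4.6506, p* = 21.3976.
Marginal revenue: MR = 40 − 8q. Set MR = MC: 40 − 8q = 20.7 + 0.15q → q_m = 2.3681.
Price p_m = 40 − 4·2.3681 = 30.5276; MC(q_m) = 20.7 + 0.15·2.3681 = 21.0552.
Competitive q* = 4.6506, so Δq = 2.2825; wedge = 30.5276 − 21.0552 = 9.4724.
The triangle = ½ × 2.2825 × 9.4724 = 10.81.

10.81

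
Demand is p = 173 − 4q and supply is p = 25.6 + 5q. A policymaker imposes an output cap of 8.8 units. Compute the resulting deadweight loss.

258.40

Competitive equilibrium: 173 − 4q = 25.6 + 5q → q* = 16.3778, p* = 107.4889.
At q = 8.8: demand price = 173 − 4·8.8 = 137.8; supply price = 25.6 + 5·8.8 = 69.6.
Δq = 16.3778 − 8.8 = 7.5778; wedge = 137.8 − 69.6 = 68.2.
Deadweight loss = ½ × 7.5778 × 68.2 = 258.40.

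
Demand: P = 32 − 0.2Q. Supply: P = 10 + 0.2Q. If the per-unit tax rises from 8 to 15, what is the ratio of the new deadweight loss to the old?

3.516

Competitive equilibrium: 32 − 0.2Q = 10 + 0.2Q → Q* = 55, P* = 21.
For a per-unit tax t: ΔQ = t/0.4, so DWL = ½·t·(t/0.4) = t²/0.8.
At t = 8: DWL = 80. At t = 15: DWL = 281.25.
Ratio = (15/8)² = 3.516.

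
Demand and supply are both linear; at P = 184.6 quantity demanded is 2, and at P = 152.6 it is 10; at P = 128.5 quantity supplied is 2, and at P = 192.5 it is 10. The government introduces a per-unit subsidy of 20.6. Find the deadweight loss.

Demand slope = (152.6 − 184.6)/(10 − 2) = −4, so P = 192.6 − 4Q.
Supply slope = (192.5 − 128.5)/(10 − 2) = 8, so P = 112.5 + 8Q.
Competitive equilibrium: 192.6 − 4Q = 112.5 + 8Q → Q* = 6.675, P* = 165.9.
The subsidy lowers effective supply by 20.6: P = 91.9 + 8Q.
New quantity: 192.6 − 4Q = 91.9 + 8Q → Q' = 8.3917.
Overproduction ΔQ = 8.3917 − 6.675 = 1.7167; wedge = subsidy = 20.6.
Deadweight loss = ½ × 1.7167 × 20.6 = 17.68.

17.68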